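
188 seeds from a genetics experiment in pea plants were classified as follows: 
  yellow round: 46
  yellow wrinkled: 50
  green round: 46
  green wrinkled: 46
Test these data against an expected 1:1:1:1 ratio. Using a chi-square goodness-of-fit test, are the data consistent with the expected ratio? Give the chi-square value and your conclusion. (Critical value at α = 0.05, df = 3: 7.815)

0.255; consistent

Under the 1:1:1:1 hypothesis (Σ ratio = 4, N = 188):
  yellow round: 188 × 1/4 = 47
  yellow wrinkled: 188 × 1/4 = 47
  green round: 188 × 1/4 = 47
  green wrinkled: 188 × 1/4 = 47
χ² = Σ (O − E)² / E
  yellow round: (46 − 47)² / 47 = 0.0213
  yellow wrinkled: (50 − 47)² / 47 = 0.1915
  green round: (46 − 47)² / 47 = 0.0213
  green wrinkled: (46 − 47)² / 47 = 0.0213
χ² = 0.0213 + 0.1915 + 0.0213 + 0.0213 = 0.2554 ≈ 0.255
Degrees of freedom = 4 − 1 = 3; critical value at α = 0.05 is 7.815.
Since 0.255 < 7.815, we fail to reject the null hypothesis — the data are consistent with the 1:1:1:1 ratio.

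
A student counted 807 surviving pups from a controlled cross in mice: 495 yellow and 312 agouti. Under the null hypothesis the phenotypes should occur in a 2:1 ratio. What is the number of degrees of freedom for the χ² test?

A goodness-of-fit test with 2 phenotype classes has df = 2 − 1 = 1.

1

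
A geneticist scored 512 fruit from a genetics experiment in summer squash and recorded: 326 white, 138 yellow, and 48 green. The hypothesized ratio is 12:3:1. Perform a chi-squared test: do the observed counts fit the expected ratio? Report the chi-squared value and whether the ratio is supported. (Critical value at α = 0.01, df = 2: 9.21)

35.135; not consistent

Total ratio parts = 16. Expected numbers out of 512:
  white: 512 × 12/16 = 384
  yellow: 512 × 3/16 = 96
  green: 512 × 1/16 = 32
χ² = Σ (O − E)² / E
  white: (326 − 384)² / 384 = 8.7604
  yellow: (138 − 96)² / 96 = 18.3750
  green: (48 − 32)² / 32 = 8.0000
χ² = 8.7604 + 18.3750 + 8.0000 = 35.1354 ≈ 35.135
Degrees of freedom = 3 − 1 = 2; critical value at α = 0.01 is 9.21.
Since 35.135 > 9.21, we reject the null hypothesis — the data do not fit the 12:3:1 ratio.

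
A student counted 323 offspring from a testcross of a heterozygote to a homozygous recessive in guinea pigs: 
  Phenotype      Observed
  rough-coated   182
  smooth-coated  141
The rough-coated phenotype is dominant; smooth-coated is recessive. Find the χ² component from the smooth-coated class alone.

A testcross of a heterozygote (Aa × aa) gives a 1:1 phenotypic ratio.
The 1:1 ratio has 2 parts, so with N = 323 the expected counts are:
  rough-coated: 323 × 1/2 = 161.5
  smooth-coated: 323 × 1/2 = 161.5
Contribution of smooth-coated: (141 − 161.5)² / 161.5 = 2.6022

2.602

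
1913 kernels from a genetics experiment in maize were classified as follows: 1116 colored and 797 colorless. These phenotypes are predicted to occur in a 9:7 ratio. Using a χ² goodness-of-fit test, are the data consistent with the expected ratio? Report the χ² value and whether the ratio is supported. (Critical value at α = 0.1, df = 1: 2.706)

Total ratio parts = 16. Expected numbers out of 1913:
  colored: 1913 × 9/16 = 1076.0625
  colorless: 1913 × 7/16 = 836.9375
χ² = Σ (O − E)² / E
  colored: (1116 − 1076.0625)² / 1076.0625 = 1.4823
  colorless: (797 − 836.9375)² / 836.9375 = 1.9058
χ² = 1.4823 + 1.9058 = 3.3881 ≈ 3.388
Degrees of freedom = 2 − 1 = 1; critical value at α = 0.1 is 2.706.
Since 3.388 > 2.706, we reject the null hypothesis — the data do not fit the 9:7 ratio.

3.388; not consistent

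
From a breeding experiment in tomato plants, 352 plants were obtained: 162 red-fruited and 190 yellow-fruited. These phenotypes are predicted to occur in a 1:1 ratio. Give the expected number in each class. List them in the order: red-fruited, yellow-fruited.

176, 176

Expected counts for N = 352 under a 1:1 ratio (total parts = 2):
  red-fruited: 352 × 1/2 = 176
  yellow-fruited: 352 × 1/2 = 176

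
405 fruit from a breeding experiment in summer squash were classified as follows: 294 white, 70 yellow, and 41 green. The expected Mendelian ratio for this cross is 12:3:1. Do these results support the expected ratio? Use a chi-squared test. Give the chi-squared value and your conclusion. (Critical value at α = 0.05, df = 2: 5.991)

Total ratio parts = 16. Expected numbers out of 405:
  white: 405 × 12/16 = 303.75
  yellow: 405 × 3/16 = 75.9375
  green: 405 × 1/16 = 25.3125
χ² = Σ (O − E)² / E
  white: (294 − 303.75)² / 303.75 = 0.3130
  yellow: (70 − 75.9375)² / 75.9375 = 0.4642
  green: (41 − 25.3125)² / 25.3125 = 9.7224
χ² = 0.3130 + 0.4642 + 9.7224 = 10.4996 ≈ 10.500
Degrees of freedom = 3 − 1 = 2; critical value at α = 0.05 is 5.991.
Since 10.500 > 5.991, we reject the null hypothesis — the data do not fit the 12:3:1 ratio.

10.500; not consistent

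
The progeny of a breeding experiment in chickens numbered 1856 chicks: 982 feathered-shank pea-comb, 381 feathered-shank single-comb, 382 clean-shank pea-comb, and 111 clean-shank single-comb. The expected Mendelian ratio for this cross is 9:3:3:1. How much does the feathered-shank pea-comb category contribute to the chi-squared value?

3.682

Expected counts for N = 1856 under a 9:3:3:1 ratio (total parts = 16):
  feathered-shank pea-comb: 1856 × 9/16 = 1044
  feathered-shank single-comb: 1856 × 3/16 = 348
  clean-shank pea-comb: 1856 × 3/16 = 348
  clean-shank single-comb: 1856 × 1/16 = 116
Contribution of feathered-shank pea-comb: (982 − 1044)² / 1044 = 3.6820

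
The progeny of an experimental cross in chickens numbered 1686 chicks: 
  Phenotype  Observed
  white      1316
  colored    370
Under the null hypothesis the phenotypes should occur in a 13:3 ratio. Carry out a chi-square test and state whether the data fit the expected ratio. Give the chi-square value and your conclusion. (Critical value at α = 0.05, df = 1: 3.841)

11.300; not consistent

The 13:3 ratio has 16 parts, so with N = 1686 the expected counts are:
  white: 1686 × 13/16 = 1369.875
  colored: 1686 × 3/16 = 316.125
χ² = Σ (O − E)² / E
  white: (1316 − 1369.875)² / 1369.875 = 2.1188
  colored: (370 − 316.125)² / 316.125 = 9.1815
χ² = 2.1188 + 9.1815 = 11.3003 ≈ 11.300
Degrees of freedom = 2 − 1 = 1; critical value at α = 0.05 is 3.841.
Since 11.300 > 3.841, we reject the null hypothesis — the data do not fit the 13:3 ratio.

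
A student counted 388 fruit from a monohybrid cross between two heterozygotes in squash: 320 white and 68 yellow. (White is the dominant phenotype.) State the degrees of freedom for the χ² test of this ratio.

1

For a monohybrid cross between heterozygotes with complete dominance, the expected phenotypic ratio is 3:1.
A goodness-of-fit test with 2 phenotype classes has df = 2 − 1 = 1.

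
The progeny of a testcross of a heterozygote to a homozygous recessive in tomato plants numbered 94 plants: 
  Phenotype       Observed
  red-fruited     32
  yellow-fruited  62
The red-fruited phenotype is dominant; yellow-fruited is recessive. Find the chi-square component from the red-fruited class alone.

A testcross of a heterozygote (Aa × aa) gives a 1:1 phenotypic ratio.
Total ratio parts = 2. Expected numbers out of 94:
  red-fruited: 94 × 1/2 = 47
  yellow-fruited: 94 × 1/2 = 47
Contribution of red-fruited: (32 − 47)² / 47 = 4.7872

4.787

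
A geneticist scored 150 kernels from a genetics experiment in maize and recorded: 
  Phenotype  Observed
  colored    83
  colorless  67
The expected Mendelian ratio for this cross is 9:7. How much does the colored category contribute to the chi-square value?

0.022

Under the 9:7 hypothesis (Σ ratio = 16, N = 150):
  colored: 150 × 9/16 = 84.375
  colorless: 150 × 7/16 = 65.625
Contribution of colored: (83 − 84.375)² / 84.375 = 0.0224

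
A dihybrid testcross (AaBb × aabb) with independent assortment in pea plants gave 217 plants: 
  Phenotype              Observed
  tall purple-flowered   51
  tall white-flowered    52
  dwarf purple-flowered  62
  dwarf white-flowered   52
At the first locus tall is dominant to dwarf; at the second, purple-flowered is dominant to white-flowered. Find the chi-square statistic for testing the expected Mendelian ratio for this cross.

1.488

A dihybrid testcross with independent assortment gives a 1:1:1:1 ratio.
Total ratio parts = 4. Expected numbers out of 217:
  tall purple-flowered: 217 × 1/4 = 54.25
  tall white-flowered: 217 × 1/4 = 54.25
  dwarf purple-flowered: 217 × 1/4 = 54.25
  dwarf white-flowered: 217 × 1/4 = 54.25
χ² = Σ (O − E)² / E
  tall purple-flowered: (51 − 54.25)² / 54.25 = 0.1947
  tall white-flowered: (52 − 54.25)² / 54.25 = 0.0933
  dwarf purple-flowered: (62 − 54.25)² / 54.25 = 1.1071
  dwarf white-flowered: (52 − 54.25)² / 54.25 = 0.0933
χ² = 0.1947 + 0.0933 + 1.1071 + 0.0933 = 1.4884 ≈ 1.488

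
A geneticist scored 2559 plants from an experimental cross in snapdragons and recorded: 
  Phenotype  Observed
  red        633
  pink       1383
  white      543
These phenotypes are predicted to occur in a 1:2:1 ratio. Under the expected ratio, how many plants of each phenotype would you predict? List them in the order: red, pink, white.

Expected counts for N = 2559 under a 1:2:1 ratio (total parts = 4):
  red: 2559 × 1/4 = 639.75
  pink: 2559 × 2/4 = 1279.5
  white: 2559 × 1/4 = 639.75

639.75, 1279.5, 639.75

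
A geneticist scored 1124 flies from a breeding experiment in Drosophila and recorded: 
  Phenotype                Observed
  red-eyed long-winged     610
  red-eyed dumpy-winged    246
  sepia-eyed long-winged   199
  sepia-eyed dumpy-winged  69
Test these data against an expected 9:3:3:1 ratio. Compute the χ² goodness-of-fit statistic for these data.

The 9:3:3:1 ratio has 16 parts, so with N = 1124 the expected counts are:
  red-eyed long-winged: 1124 × 9/16 = 632.25
  red-eyed dumpy-winged: 1124 × 3/16 = 210.75
  sepia-eyed long-winged: 1124 × 3/16 = 210.75
  sepia-eyed dumpy-winged: 1124 × 1/16 = 70.25
χ² = Σ (O − E)² / E
  red-eyed long-winged: (610 − 632.25)² / 632.25 = 0.7830
  red-eyed dumpy-winged: (246 − 210.75)² / 210.75 = 5.8959
  sepia-eyed long-winged: (199 − 210.75)² / 210.75 = 0.6551
  sepia-eyed dumpy-winged: (69 − 70.25)² / 70.25 = 0.0222
χ² = 0.7830 + 5.8959 + 0.6551 + 0.0222 = 7.3562 ≈ 7.356

7.356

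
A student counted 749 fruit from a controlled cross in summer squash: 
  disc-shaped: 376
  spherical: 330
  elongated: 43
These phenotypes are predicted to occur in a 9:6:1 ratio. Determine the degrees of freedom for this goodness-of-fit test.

2

A goodness-of-fit test with 3 phenotype classes has df = 3 − 1 = 2.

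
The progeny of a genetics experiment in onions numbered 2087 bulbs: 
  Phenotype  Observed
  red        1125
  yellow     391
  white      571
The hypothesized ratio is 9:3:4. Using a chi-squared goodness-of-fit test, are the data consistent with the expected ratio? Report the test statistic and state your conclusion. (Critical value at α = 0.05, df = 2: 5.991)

Under the 9:3:4 hypothesis (Σ ratio = 16, N = 2087):
  red: 2087 × 9/16 = 1173.9375
  yellow: 2087 × 3/16 = 391.3125
  white: 2087 × 4/16 = 521.75
χ² = Σ (O − E)² / E
  red: (1125 − 1173.9375)² / 1173.9375 = 2.0400
  yellow: (391 − 391.3125)² / 391.3125 = 0.0002
  white: (571 − 521.75)² / 521.75 = 4.6489
χ² = 2.0400 + 0.0002 + 4.6489 = 6.6891 ≈ 6.689
Degrees of freedom = 3 − 1 = 2; critical value at α = 0.05 is 5.991.
Since 6.689 > 5.991, we reject the null hypothesis — the data do not fit the 9:3:4 ratio.

6.689; not consistent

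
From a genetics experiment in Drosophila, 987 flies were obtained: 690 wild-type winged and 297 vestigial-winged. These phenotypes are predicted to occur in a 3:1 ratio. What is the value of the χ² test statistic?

13.644

Expected counts for N = 987 under a 3:1 ratio (total parts = 4):
  wild-type winged: 987 × 3/4 = 740.25
  vestigial-winged: 987 × 1/4 = 246.75
χ² = Σ (O − E)² / E
  wild-type winged: (690 − 740.25)² / 740.25 = 3.4111
  vestigial-winged: (297 − 246.75)² / 246.75 = 10.2333
χ² = 3.4111 + 10.2333 = 13.6444 ≈ 13.644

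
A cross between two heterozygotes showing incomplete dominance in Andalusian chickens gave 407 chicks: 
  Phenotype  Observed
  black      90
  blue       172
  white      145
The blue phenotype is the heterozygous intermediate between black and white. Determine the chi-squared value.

24.617

With incomplete dominance, a heterozygote × heterozygote cross gives a 1:2:1 phenotypic ratio.
Under the 1:2:1 hypothesis (Σ ratio = 4, N = 407):
  black: 407 × 1/4 = 101.75
  blue: 407 × 2/4 = 203.5
  white: 407 × 1/4 = 101.75
χ² = Σ (O − E)² / E
  black: (90 − 101.75)² / 101.75 = 1.3569
  blue: (172 − 203.5)² / 203.5 = 4.8759
  white: (145 − 101.75)² / 101.75 = 18.3839
χ² = 1.3569 + 4.8759 + 18.3839 = 24.6167 ≈ 24.617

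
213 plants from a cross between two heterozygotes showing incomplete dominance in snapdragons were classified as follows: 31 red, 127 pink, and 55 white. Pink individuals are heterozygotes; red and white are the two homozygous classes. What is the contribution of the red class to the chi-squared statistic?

9.297

With incomplete dominance, a heterozygote × heterozygote cross gives a 1:2:1 phenotypic ratio.
Expected counts for N = 213 under a 1:2:1 ratio (total parts = 4):
  red: 213 × 1/4 = 53.25
  pink: 213 × 2/4 = 106.5
  white: 213 × 1/4 = 53.25
Contribution of red: (31 − 53.25)² / 53.25 = 9.2969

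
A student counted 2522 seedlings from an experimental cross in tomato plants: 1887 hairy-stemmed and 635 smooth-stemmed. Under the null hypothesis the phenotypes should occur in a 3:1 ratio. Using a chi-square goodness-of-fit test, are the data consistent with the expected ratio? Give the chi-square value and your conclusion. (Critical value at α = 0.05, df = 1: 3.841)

Total ratio parts = 4. Expected numbers out of 2522:
  hairy-stemmed: 2522 × 3/4 = 1891.5
  smooth-stemmed: 2522 × 1/4 = 630.5
χ² = Σ (O − E)² / E
  hairy-stemmed: (1887 − 1891.5)² / 1891.5 = 0.0107
  smooth-stemmed: (635 − 630.5)² / 630.5 = 0.0321
χ² = 0.0107 + 0.0321 = 0.0428 ≈ 0.043
Degrees of freedom = 2 − 1 = 1; critical value at α = 0.05 is 3.841.
Since 0.043 < 3.841, we fail to reject the null hypothesis — the data are consistent with the 3:1 ratio.

0.043; consistent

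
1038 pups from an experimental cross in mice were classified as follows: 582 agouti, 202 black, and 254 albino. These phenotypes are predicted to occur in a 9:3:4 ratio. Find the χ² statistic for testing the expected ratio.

Under the 9:3:4 hypothesis (Σ ratio = 16, N = 1038):
  agouti: 1038 × 9/16 = 583.875
  black: 1038 × 3/16 = 194.625
  albino: 1038 × 4/16 = 259.5
χ² = Σ (O − E)² / E
  agouti: (582 − 583.875)² / 583.875 = 0.0060
  black: (202 − 194.625)² / 194.625 = 0.2795
  albino: (254 − 259.5)² / 259.5 = 0.1166
χ² = 0.0060 + 0.2795 + 0.1166 = 0.4021 ≈ 0.402

0.402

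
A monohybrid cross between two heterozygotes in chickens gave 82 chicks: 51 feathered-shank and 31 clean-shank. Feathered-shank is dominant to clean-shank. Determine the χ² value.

7.171

For a monohybrid cross between heterozygotes with complete dominance, the expected phenotypic ratio is 3:1.
Expected counts for N = 82 under a 3:1 ratio (total parts = 4):
  feathered-shank: 82 × 3/4 = 61.5
  clean-shank: 82 × 1/4 = 20.5
χ² = Σ (O − E)² / E
  feathered-shank: (51 − 61.5)² / 61.5 = 1.7927
  clean-shank: (31 − 20.5)² / 20.5 = 5.3780
χ² = 1.7927 + 5.3780 = 7.1707 ≈ 7.171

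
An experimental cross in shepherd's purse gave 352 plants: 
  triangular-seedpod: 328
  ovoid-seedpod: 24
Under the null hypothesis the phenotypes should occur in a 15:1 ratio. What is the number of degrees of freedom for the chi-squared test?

A goodness-of-fit test with 2 phenotype classes has df = 2 − 1 = 1.

1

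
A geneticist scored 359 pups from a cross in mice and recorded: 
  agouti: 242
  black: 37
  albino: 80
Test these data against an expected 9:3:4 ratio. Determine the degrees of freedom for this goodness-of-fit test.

2

A goodness-of-fit test with 3 phenotype classes has df = 3 − 1 = 2.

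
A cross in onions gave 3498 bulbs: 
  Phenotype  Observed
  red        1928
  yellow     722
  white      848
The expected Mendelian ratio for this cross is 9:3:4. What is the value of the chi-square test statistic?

8.268

Total ratio parts = 16. Expected numbers out of 3498:
  red: 3498 × 9/16 = 1967.625
  yellow: 3498 × 3/16 = 655.875
  white: 3498 × 4/16 = 874.5
χ² = Σ (O − E)² / E
  red: (1928 − 1967.625)² / 1967.625 = 0.7980
  yellow: (722 − 655.875)² / 655.875 = 6.6667
  white: (848 − 874.5)² / 874.5 = 0.8030
χ² = 0.7980 + 6.6667 + 0.8030 = 8.2677 ≈ 8.268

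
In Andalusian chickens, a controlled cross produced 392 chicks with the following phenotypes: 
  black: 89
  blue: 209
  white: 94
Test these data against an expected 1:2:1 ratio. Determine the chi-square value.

1.852

Under the 1:2:1 hypothesis (Σ ratio = 4, N = 392):
  black: 392 × 1/4 = 98
  blue: 392 × 2/4 = 196
  white: 392 × 1/4 = 98
χ² = Σ (O − E)² / E
  black: (89 − 98)² / 98 = 0.8265
  blue: (209 − 196)² / 196 = 0.8622
  white: (94 − 98)² / 98 = 0.1633
χ² = 0.8265 + 0.8622 + 0.1633 = 1.852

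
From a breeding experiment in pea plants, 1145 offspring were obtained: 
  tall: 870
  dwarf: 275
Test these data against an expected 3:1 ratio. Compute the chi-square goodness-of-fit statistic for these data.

Under the 3:1 hypothesis (Σ ratio = 4, N = 1145):
  tall: 1145 × 3/4 = 858.75
  dwarf: 1145 × 1/4 = 286.25
χ² = Σ (O − E)² / E
  tall: (870 − 858.75)² / 858.75 = 0.1474
  dwarf: (275 − 286.25)² / 286.25 = 0.4421
χ² = 0.1474 + 0.4421 = 0.5895 ≈ 0.590

0.590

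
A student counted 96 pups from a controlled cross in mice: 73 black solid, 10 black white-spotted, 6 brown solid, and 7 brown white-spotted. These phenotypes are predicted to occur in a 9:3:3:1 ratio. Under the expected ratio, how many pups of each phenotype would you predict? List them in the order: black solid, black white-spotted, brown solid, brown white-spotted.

The 9:3:3:1 ratio has 16 parts, so with N = 96 the expected counts are:
  black solid: 96 × 9/16 = 54
  black white-spotted: 96 × 3/16 = 18
  brown solid: 96 × 3/16 = 18
  brown white-spotted: 96 × 1/16 = 6

54, 18, 18, 6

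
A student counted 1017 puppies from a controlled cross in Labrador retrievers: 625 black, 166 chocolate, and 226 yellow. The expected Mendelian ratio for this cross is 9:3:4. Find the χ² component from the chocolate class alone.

Under the 9:3:4 hypothesis (Σ ratio = 16, N = 1017):
  black: 1017 × 9/16 = 572.0625
  chocolate: 1017 × 3/16 = 190.6875
  yellow: 1017 × 4/16 = 254.25
Contribution of chocolate: (166 − 190.6875)² / 190.6875 = 3.1962

3.196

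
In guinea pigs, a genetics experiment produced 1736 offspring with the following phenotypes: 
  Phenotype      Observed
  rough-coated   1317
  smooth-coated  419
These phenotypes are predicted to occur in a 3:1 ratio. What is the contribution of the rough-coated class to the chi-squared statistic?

0.173

Under the 3:1 hypothesis (Σ ratio = 4, N = 1736):
  rough-coated: 1736 × 3/4 = 1302
  smooth-coated: 1736 × 1/4 = 434
Contribution of rough-coated: (1317 − 1302)² / 1302 = 0.1728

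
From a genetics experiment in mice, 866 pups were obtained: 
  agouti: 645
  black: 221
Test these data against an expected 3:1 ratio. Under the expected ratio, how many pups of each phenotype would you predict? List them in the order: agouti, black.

Total ratio parts = 4. Expected numbers out of 866:
  agouti: 866 × 3/4 = 649.5
  black: 866 × 1/4 = 216.5

649.5, 216.5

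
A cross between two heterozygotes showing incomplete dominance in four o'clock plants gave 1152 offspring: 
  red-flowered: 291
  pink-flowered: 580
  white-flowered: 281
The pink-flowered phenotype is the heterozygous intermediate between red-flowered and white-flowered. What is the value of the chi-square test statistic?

With incomplete dominance, a heterozygote × heterozygote cross gives a 1:2:1 phenotypic ratio.
Expected counts for N = 1152 under a 1:2:1 ratio (total parts = 4):
  red-flowered: 1152 × 1/4 = 288
  pink-flowered: 1152 × 2/4 = 576
  white-flowered: 1152 × 1/4 = 288
χ² = Σ (O − E)² / E
  red-flowered: (291 − 288)² / 288 = 0.0312
  pink-flowered: (580 − 576)² / 576 = 0.0278
  white-flowered: (281 − 288)² / 288 = 0.1701
χ² = 0.0312 + 0.0278 + 0.1701 = 0.2291 ≈ 0.229

0.229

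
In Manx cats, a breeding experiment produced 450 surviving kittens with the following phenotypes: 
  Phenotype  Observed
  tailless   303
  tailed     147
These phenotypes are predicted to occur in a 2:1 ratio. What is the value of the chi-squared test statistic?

0.090

Total ratio parts = 3. Expected numbers out of 450:
  tailless: 450 × 2/3 = 300
  tailed: 450 × 1/3 = 150
χ² = Σ (O − E)² / E
  tailless: (303 − 300)² / 300 = 0.0300
  tailed: (147 − 150)² / 150 = 0.0600
χ² = 0.0300 + 0.0600 = 0.090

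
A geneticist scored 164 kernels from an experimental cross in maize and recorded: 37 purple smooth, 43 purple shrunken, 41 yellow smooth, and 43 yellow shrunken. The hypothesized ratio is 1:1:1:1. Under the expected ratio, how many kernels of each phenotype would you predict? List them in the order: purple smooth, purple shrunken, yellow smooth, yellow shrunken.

Total ratio parts = 4. Expected numbers out of 164:
  purple smooth: 164 × 1/4 = 41
  purple shrunken: 164 × 1/4 = 41
  yellow smooth: 164 × 1/4 = 41
  yellow shrunken: 164 × 1/4 = 41

41, 41, 41, 41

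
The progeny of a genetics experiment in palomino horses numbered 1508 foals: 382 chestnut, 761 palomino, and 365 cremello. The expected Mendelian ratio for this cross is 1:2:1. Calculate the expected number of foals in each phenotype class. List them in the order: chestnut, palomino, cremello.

Expected counts for N = 1508 under a 1:2:1 ratio (total parts = 4):
  chestnut: 1508 × 1/4 = 377
  palomino: 1508 × 2/4 = 754
  cremello: 1508 × 1/4 = 377

377, 754, 377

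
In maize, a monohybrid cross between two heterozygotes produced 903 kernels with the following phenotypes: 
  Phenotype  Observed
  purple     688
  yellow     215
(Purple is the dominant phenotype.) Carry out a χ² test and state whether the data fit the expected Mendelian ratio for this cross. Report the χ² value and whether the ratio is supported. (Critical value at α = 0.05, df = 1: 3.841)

0.683; consistent

For a monohybrid cross between heterozygotes with complete dominance, the expected phenotypic ratio is 3:1.
Total ratio parts = 4. Expected numbers out of 903:
  purple: 903 × 3/4 = 677.25
  yellow: 903 × 1/4 = 225.75
χ² = Σ (O − E)² / E
  purple: (688 − 677.25)² / 677.25 = 0.1706
  yellow: (215 − 225.75)² / 225.75 = 0.5119
χ² = 0.1706 + 0.5119 = 0.6825 ≈ 0.683
Degrees of freedom = 2 − 1 = 1; critical value at α = 0.05 is 3.841.
Since 0.683 < 3.841, we fail to reject the null hypothesis — the data are consistent with the 3:1 ratio.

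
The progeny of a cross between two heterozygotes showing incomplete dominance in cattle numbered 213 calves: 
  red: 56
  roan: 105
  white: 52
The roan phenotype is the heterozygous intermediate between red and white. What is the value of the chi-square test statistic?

With incomplete dominance, a heterozygote × heterozygote cross gives a 1:2:1 phenotypic ratio.
Expected counts for N = 213 under a 1:2:1 ratio (total parts = 4):
  red: 213 × 1/4 = 53.25
  roan: 213 × 2/4 = 106.5
  white: 213 × 1/4 = 53.25
χ² = Σ (O − E)² / E
  red: (56 − 53.25)² / 53.25 = 0.1420
  roan: (105 − 106.5)² / 106.5 = 0.0211
  white: (52 − 53.25)² / 53.25 = 0.0293
χ² = 0.1420 + 0.0211 + 0.0293 = 0.1924 ≈ 0.192

0.192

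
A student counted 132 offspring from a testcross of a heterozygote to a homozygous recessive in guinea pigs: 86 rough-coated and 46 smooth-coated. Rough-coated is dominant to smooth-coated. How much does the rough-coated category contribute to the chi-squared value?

6.061

A testcross of a heterozygote (Aa × aa) gives a 1:1 phenotypic ratio.
The 1:1 ratio has 2 parts, so with N = 132 the expected counts are:
  rough-coated: 132 × 1/2 = 66
  smooth-coated: 132 × 1/2 = 66
Contribution of rough-coated: (86 − 66)² / 66 = 6.0606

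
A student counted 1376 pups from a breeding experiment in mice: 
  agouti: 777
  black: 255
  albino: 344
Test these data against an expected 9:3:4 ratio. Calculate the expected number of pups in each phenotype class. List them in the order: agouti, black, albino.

774, 258, 344

The 9:3:4 ratio has 16 parts, so with N = 1376 the expected counts are:
  agouti: 1376 × 9/16 = 774
  black: 1376 × 3/16 = 258
  albino: 1376 × 4/16 = 344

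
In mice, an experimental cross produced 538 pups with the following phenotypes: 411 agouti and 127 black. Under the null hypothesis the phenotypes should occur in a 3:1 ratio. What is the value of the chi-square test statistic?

0.558

Total ratio parts = 4. Expected numbers out of 538:
  agouti: 538 × 3/4 = 403.5
  black: 538 × 1/4 = 134.5
χ² = Σ (O − E)² / E
  agouti: (411 − 403.5)² / 403.5 = 0.1394
  black: (127 − 134.5)² / 134.5 = 0.4182
χ² = 0.1394 + 0.4182 = 0.5576 ≈ 0.558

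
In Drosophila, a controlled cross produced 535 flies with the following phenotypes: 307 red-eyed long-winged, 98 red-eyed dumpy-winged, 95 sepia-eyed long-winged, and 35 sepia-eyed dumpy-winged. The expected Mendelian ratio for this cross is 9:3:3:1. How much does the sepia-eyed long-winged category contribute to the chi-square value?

Total ratio parts = 16. Expected numbers out of 535:
  red-eyed long-winged: 535 × 9/16 = 300.9375
  red-eyed dumpy-winged: 535 × 3/16 = 100.3125
  sepia-eyed long-winged: 535 × 3/16 = 100.3125
  sepia-eyed dumpy-winged: 535 × 1/16 = 33.4375
Contribution of sepia-eyed long-winged: (95 − 100.3125)² / 100.3125 = 0.2813

0.281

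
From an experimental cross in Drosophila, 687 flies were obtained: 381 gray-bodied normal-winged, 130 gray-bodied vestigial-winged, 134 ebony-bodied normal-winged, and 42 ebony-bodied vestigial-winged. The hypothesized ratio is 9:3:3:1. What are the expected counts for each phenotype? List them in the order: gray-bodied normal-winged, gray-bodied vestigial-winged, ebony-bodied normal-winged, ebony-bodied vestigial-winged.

386.4375, 128.8125, 128.8125, 42.9375

The 9:3:3:1 ratio has 16 parts, so with N = 687 the expected counts are:
  gray-bodied normal-winged: 687 × 9/16 = 386.4375
  gray-bodied vestigial-winged: 687 × 3/16 = 128.8125
  ebony-bodied normal-winged: 687 × 3/16 = 128.8125
  ebony-bodied vestigial-winged: 687 × 1/16 = 42.9375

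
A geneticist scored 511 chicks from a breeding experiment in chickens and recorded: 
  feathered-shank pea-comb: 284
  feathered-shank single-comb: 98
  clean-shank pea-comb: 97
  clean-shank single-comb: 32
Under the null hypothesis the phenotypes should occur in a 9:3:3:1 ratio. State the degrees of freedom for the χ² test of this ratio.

A goodness-of-fit test with 4 phenotype classes has df = 4 − 1 = 3.

3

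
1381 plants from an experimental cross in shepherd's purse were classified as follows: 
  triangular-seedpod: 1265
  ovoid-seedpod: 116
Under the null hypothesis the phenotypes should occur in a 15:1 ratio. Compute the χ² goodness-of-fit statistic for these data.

The 15:1 ratio has 16 parts, so with N = 1381 the expected counts are:
  triangular-seedpod: 1381 × 15/16 = 1294.6875
  ovoid-seedpod: 1381 × 1/16 = 86.3125
χ² = Σ (O − E)² / E
  triangular-seedpod: (1265 − 1294.6875)² / 1294.6875 = 0.6807
  ovoid-seedpod: (116 − 86.3125)² / 86.3125 = 10.2111
χ² = 0.6807 + 10.2111 = 10.8918 ≈ 10.892

10.892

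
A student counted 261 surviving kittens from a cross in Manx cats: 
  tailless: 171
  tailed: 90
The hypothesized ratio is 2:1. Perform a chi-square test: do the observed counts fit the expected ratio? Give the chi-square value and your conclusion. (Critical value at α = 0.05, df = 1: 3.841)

0.155; consistent

Total ratio parts = 3. Expected numbers out of 261:
  tailless: 261 × 2/3 = 174
  tailed: 261 × 1/3 = 87
χ² = Σ (O − E)² / E
  tailless: (171 − 174)² / 174 = 0.0517
  tailed: (90 − 87)² / 87 = 0.1034
χ² = 0.0517 + 0.1034 = 0.1551 ≈ 0.155
Degrees of freedom = 2 − 1 = 1; critical value at α = 0.05 is 3.841.
Since 0.155 < 3.841, we fail to reject the null hypothesis — the data are consistent with the 2:1 ratio.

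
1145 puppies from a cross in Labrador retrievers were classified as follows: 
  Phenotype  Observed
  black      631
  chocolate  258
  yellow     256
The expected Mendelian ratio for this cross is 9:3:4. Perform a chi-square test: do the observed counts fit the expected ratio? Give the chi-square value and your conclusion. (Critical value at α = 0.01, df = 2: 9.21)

12.200; not consistent

Under the 9:3:4 hypothesis (Σ ratio = 16, N = 1145):
  black: 1145 × 9/16 = 644.0625
  chocolate: 1145 × 3/16 = 214.6875
  yellow: 1145 × 4/16 = 286.25
χ² = Σ (O − E)² / E
  black: (631 − 644.0625)² / 644.0625 = 0.2649
  chocolate: (258 − 214.6875)² / 214.6875 = 8.7382
  yellow: (256 − 286.25)² / 286.25 = 3.1967
χ² = 0.2649 + 8.7382 + 3.1967 = 12.1998 ≈ 12.200
Degrees of freedom = 3 − 1 = 2; critical value at α = 0.01 is 9.21.
Since 12.200 > 9.21, we reject the null hypothesis — the data do not fit the 9:3:4 ratio.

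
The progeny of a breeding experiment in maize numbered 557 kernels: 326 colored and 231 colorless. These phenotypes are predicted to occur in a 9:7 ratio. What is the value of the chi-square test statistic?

1.174

The 9:7 ratio has 16 parts, so with N = 557 the expected counts are:
  colored: 557 × 9/16 = 313.3125
  colorless: 557 × 7/16 = 243.6875
χ² = Σ (O − E)² / E
  colored: (326 − 313.3125)² / 313.3125 = 0.5138
  colorless: (231 − 243.6875)² / 243.6875 = 0.6606
χ² = 0.5138 + 0.6606 = 1.1744 ≈ 1.174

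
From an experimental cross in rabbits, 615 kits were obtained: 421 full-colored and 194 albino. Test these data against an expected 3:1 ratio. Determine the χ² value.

The 3:1 ratio has 4 parts, so with N = 615 the expected counts are:
  full-colored: 615 × 3/4 = 461.25
  albino: 615 × 1/4 = 153.75
χ² = Σ (O − E)² / E
  full-colored: (421 − 461.25)² / 461.25 = 3.5123
  albino: (194 − 153.75)² / 153.75 = 10.5370
χ² = 3.5123 + 10.5370 = 14.0493 ≈ 14.049

14.049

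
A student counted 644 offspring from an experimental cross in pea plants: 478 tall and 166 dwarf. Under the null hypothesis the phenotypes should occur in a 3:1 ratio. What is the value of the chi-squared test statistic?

0.207

Under the 3:1 hypothesis (Σ ratio = 4, N = 644):
  tall: 644 × 3/4 = 483
  dwarf: 644 × 1/4 = 161
χ² = Σ (O − E)² / E
  tall: (478 − 483)² / 483 = 0.0518
  dwarf: (166 − 161)² / 161 = 0.1553
χ² = 0.0518 + 0.1553 = 0.2071 ≈ 0.207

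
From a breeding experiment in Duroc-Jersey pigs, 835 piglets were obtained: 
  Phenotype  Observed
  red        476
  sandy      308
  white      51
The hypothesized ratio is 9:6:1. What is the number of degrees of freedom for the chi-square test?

A goodness-of-fit test with 3 phenotype classes has df = 3 − 1 = 2.

2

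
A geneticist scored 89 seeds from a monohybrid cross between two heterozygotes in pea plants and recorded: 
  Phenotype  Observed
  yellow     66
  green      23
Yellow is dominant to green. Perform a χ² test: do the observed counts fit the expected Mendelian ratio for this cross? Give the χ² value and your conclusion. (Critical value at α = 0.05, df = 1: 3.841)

For a monohybrid cross between heterozygotes with complete dominance, the expected phenotypic ratio is 3:1.
Under the 3:1 hypothesis (Σ ratio = 4, N = 89):
  yellow: 89 × 3/4 = 66.75
  green: 89 × 1/4 = 22.25
χ² = Σ (O − E)² / E
  yellow: (66 − 66.75)² / 66.75 = 0.0084
  green: (23 − 22.25)² / 22.25 = 0.0253
χ² = 0.0084 + 0.0253 = 0.0337 ≈ 0.034
Degrees of freedom = 2 − 1 = 1; critical value at α = 0.05 is 3.841.
Since 0.034 < 3.841, we fail to reject the null hypothesis — the data are consistent with the 3:1 ratio.

0.034; consistent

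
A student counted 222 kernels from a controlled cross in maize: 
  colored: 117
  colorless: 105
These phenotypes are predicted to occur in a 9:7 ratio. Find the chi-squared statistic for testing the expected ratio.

Expected counts for N = 222 under a 9:7 ratio (total parts = 16):
  colored: 222 × 9/16 = 124.875
  colorless: 222 × 7/16 = 97.125
χ² = Σ (O − E)² / E
  colored: (117 − 124.875)² / 124.875 = 0.4966
  colorless: (105 − 97.125)² / 97.125 = 0.6385
χ² = 0.4966 + 0.6385 = 1.1351 ≈ 1.135

1.135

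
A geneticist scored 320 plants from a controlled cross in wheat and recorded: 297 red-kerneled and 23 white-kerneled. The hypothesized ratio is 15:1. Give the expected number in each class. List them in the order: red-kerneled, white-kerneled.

Under the 15:1 hypothesis (Σ ratio = 16, N = 320):
  red-kerneled: 320 × 15/16 = 300
  white-kerneled: 320 × 1/16 = 20

300, 20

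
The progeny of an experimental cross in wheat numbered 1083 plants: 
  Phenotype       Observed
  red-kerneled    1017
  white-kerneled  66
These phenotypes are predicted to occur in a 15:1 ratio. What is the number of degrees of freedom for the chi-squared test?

1

A goodness-of-fit test with 2 phenotype classes has df = 2 − 1 = 1.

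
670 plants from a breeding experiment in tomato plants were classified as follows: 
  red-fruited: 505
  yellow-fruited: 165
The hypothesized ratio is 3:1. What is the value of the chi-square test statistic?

Under the 3:1 hypothesis (Σ ratio = 4, N = 670):
  red-fruited: 670 × 3/4 = 502.5
  yellow-fruited: 670 × 1/4 = 167.5
χ² = Σ (O − E)² / E
  red-fruited: (505 − 502.5)² / 502.5 = 0.0124
  yellow-fruited: (165 − 167.5)² / 167.5 = 0.0373
χ² = 0.0124 + 0.0373 = 0.0497 ≈ 0.050

0.050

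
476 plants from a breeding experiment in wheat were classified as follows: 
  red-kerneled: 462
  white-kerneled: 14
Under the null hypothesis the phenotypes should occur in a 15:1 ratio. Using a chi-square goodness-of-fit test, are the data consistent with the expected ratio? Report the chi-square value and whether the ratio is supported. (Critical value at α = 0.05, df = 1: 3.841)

8.894; not consistent

Total ratio parts = 16. Expected numbers out of 476:
  red-kerneled: 476 × 15/16 = 446.25
  white-kerneled: 476 × 1/16 = 29.75
χ² = Σ (O − E)² / E
  red-kerneled: (462 − 446.25)² / 446.25 = 0.5559
  white-kerneled: (14 − 29.75)² / 29.75 = 8.3382
χ² = 0.5559 + 8.3382 = 8.8941 ≈ 8.894
Degrees of freedom = 2 − 1 = 1; critical value at α = 0.05 is 3.841.
Since 8.894 > 3.841, we reject the null hypothesis — the data do not fit the 15:1 ratio.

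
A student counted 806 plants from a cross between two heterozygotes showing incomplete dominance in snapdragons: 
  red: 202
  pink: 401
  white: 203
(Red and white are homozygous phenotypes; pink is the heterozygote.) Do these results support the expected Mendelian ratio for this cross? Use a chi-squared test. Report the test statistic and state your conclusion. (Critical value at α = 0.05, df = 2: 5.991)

With incomplete dominance, a heterozygote × heterozygote cross gives a 1:2:1 phenotypic ratio.
Expected counts for N = 806 under a 1:2:1 ratio (total parts = 4):
  red: 806 × 1/4 = 201.5
  pink: 806 × 2/4 = 403
  white: 806 × 1/4 = 201.5
χ² = Σ (O − E)² / E
  red: (202 − 201.5)² / 201.5 = 0.0012
  pink: (401 − 403)² / 403 = 0.0099
  white: (203 − 201.5)² / 201.5 = 0.0112
χ² = 0.0012 + 0.0099 + 0.0112 = 0.0223 ≈ 0.022
Degrees of freedom = 3 − 1 = 2; critical value at α = 0.05 is 5.991.
Since 0.022 < 5.991, we fail to reject the null hypothesis — the data are consistent with the 1:2:1 ratio.

0.022; consistent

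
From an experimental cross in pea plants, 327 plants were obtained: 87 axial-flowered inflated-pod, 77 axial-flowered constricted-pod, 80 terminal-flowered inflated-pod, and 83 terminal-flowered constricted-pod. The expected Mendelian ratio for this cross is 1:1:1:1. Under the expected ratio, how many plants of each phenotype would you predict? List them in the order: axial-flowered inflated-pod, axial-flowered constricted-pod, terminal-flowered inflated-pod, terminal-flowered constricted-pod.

Total ratio parts = 4. Expected numbers out of 327:
  axial-flowered inflated-pod: 327 × 1/4 = 81.75
  axial-flowered constricted-pod: 327 × 1/4 = 81.75
  terminal-flowered inflated-pod: 327 × 1/4 = 81.75
  terminal-flowered constricted-pod: 327 × 1/4 = 81.75

81.75, 81.75, 81.75, 81.75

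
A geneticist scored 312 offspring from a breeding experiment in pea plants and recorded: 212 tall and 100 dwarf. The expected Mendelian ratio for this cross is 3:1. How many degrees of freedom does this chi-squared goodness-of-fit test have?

1

A goodness-of-fit test with 2 phenotype classes has df = 2 − 1 = 1.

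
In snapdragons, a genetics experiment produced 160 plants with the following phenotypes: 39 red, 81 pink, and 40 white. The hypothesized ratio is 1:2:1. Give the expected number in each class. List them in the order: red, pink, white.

40, 80, 40

Under the 1:2:1 hypothesis (Σ ratio = 4, N = 160):
  red: 160 × 1/4 = 40
  pink: 160 × 2/4 = 80
  white: 160 × 1/4 = 40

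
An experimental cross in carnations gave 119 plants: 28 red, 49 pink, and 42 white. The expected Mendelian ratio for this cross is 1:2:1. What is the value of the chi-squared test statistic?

7.000

Under the 1:2:1 hypothesis (Σ ratio = 4, N = 119):
  red: 119 × 1/4 = 29.75
  pink: 119 × 2/4 = 59.5
  white: 119 × 1/4 = 29.75
χ² = Σ (O − E)² / E
  red: (28 − 29.75)² / 29.75 = 0.1029
  pink: (49 − 59.5)² / 59.5 = 1.8529
  white: (42 − 29.75)² / 29.75 = 5.0441
χ² = 0.1029 + 1.8529 + 5.0441 = 6.9999 ≈ 7.000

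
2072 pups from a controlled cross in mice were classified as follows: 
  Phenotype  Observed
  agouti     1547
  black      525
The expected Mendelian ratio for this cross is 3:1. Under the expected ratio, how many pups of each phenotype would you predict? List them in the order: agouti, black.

1554, 518

The 3:1 ratio has 4 parts, so with N = 2072 the expected counts are:
  agouti: 2072 × 3/4 = 1554
  black: 2072 × 1/4 = 518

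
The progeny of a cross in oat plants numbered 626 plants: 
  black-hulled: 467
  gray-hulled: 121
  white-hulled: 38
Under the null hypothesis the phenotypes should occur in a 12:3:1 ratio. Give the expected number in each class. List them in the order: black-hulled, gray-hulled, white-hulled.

Total ratio parts = 16. Expected numbers out of 626:
  black-hulled: 626 × 12/16 = 469.5
  gray-hulled: 626 × 3/16 = 117.375
  white-hulled: 626 × 1/16 = 39.125

469.5, 117.375, 39.125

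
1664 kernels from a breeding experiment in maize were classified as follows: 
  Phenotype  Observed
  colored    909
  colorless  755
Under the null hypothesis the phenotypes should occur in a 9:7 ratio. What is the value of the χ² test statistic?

1.780

Under the 9:7 hypothesis (Σ ratio = 16, N = 1664):
  colored: 1664 × 9/16 = 936
  colorless: 1664 × 7/16 = 728
χ² = Σ (O − E)² / E
  colored: (909 − 936)² / 936 = 0.7788
  colorless: (755 − 728)² / 728 = 1.0014
χ² = 0.7788 + 1.0014 = 1.7802 ≈ 1.780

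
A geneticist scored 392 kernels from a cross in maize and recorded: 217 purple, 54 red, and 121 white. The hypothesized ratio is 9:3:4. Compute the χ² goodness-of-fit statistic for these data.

Expected counts for N = 392 under a 9:3:4 ratio (total parts = 16):
  purple: 392 × 9/16 = 220.5
  red: 392 × 3/16 = 73.5
  white: 392 × 4/16 = 98
χ² = Σ (O − E)² / E
  purple: (217 − 220.5)² / 220.5 = 0.0556
  red: (54 − 73.5)² / 73.5 = 5.1735
  white: (121 − 98)² / 98 = 5.3980
χ² = 0.0556 + 5.1735 + 5.3980 = 10.6271 ≈ 10.627

10.627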